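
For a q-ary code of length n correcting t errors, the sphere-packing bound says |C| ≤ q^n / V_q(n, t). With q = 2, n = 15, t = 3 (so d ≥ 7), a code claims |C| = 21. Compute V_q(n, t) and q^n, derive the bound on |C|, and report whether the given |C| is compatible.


V_q(n, t) = 576, q^n = 32768, Hamming bound = 56, |C| = 21 ≤ bound (satisfied).

Step 1: Compute V_q(n, t) = Σ_{j=0}^3 C(n, j) (q−1)^j.
  j = 0: C(15,0)·(1)^0 = 1·1 = 1.
  j = 1: C(15,1)·(1)^1 = 15·1 = 15.
  j = 2: C(15,2)·(1)^2 = 105·1 = 105.
  j = 3: C(15,3)·(1)^3 = 455·1 = 455.
  V_q(n, t) = 1 + 15 + 105 + 455 = 576.
Step 2: q^n = 2^15 = 32768.
Step 3: Hamming bound ⌊q^n / V_q(n,t)⌋ = ⌊32768/576⌋ = 56.
Step 4: Compare |C| = 21 to 56: satisfied.
The claimed |C| lies below the Hamming bound.


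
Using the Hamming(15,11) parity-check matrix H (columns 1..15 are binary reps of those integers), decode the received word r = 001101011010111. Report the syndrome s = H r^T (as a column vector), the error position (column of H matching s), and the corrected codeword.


s = (0, 1, 1, 1)^T, error position = 7, corrected codeword c = 001101111010111

Compute s = H r^T mod 2 one row at a time:
  s_1 = 1 + 1 + 0 + 1 + 0 + 1 + 1 + 1 = 6 ≡ 0 (mod 2).
  s_2 = 1 + 0 + 1 + 0 + 0 + 1 + 1 + 1 = 5 ≡ 1 (mod 2).
  s_3 = 0 + 1 + 1 + 0 + 0 + 1 + 1 + 1 = 5 ≡ 1 (mod 2).
  s_4 = 0 + 1 + 0 + 0 + 1 + 1 + 1 + 1 = 5 ≡ 1 (mod 2).
s = (0, 1, 1, 1)^T — this equals column 7 of H (binary 0111), so error is at position 7.
Correct: flip bit 7 of r = 001101011010111 to get c = 001101111010111.


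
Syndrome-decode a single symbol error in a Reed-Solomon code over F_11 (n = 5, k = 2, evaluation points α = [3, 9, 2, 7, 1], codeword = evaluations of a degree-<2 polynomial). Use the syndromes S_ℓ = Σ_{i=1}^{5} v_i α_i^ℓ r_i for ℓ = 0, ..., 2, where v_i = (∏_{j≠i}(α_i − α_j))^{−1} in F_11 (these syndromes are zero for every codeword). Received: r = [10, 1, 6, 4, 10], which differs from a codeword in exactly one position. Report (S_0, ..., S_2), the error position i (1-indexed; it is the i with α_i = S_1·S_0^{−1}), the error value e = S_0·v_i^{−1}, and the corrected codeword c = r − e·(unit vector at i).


S = (1, 1, 1), error at position 5, error magnitude e = 8, c = [10, 1, 6, 4, 2].

Step 1: column multipliers v_i = (∏_{j≠i}(α_i − α_j))^{−1} mod 11.
  i = 1 (α = 3): (3−9)(3−2)(3−7)(3−1) = (−6)·1·(−4)·2 = 48 ≡ 4, so v_1 = 4^{−1} = 3 (mod 11).
  i = 2 (α = 9): (9−3)(9−2)(9−7)(9−1) = 6·7·2·8 = 672 ≡ 1, so v_2 = 1^{−1} = 1 (mod 11).
  i = 3 (α = 2): (2−3)(2−9)(2−7)(2−1) = (−1)·(−7)·(−5)·1 = −35 ≡ 9, so v_3 = 9^{−1} = 5 (mod 11).
  i = 4 (α = 7): (7−3)(7−9)(7−2)(7−1) = 4·(−2)·5·6 = −240 ≡ 2, so v_4 = 2^{−1} = 6 (mod 11).
  i = 5 (α = 1): (1−3)(1−9)(1−2)(1−7) = (−2)·(−8)·(−1)·(−6) = 96 ≡ 8, so v_5 = 8^{−1} = 7 (mod 11).
  v = [3, 1, 5, 6, 7].
Step 2: syndromes of r = [10, 1, 6, 4, 10] (all sums mod 11).
  S_0 = Σ v_i r_i = 3·10 + 1·1 + 5·6 + 6·4 + 7·10 = 155 ≡ 1.
  S_1 = Σ v_i α_i r_i = 3·3·10 + 1·9·1 + 5·2·6 + 6·7·4 + 7·1·10 = 397 ≡ 1.
  α_i^2 mod 11 = [9, 4, 4, 5, 1].
  S_2 = Σ v_i α_i^2 r_i = 3·9·10 + 1·4·1 + 5·4·6 + 6·5·4 + 7·1·10 = 584 ≡ 1.
  S = (1, 1, 1) ≠ 0, so r is not a codeword (an error is present).
Step 3: locate the error. For a single error e at position i, S_ℓ = v_i·e·α_i^ℓ, so α_err = S_1/S_0.
  S_0^{−1} = 1^{−1} = 1 (mod 11), so α_err = 1·1 = 1 ≡ 1 = α_5. Error position i = 5.
  Consistency check: S_2/S_1 = 1·1 = 1 ≡ 1 = α_err ✓ (single-error assumption holds).
Step 4: error magnitude e = S_0/v_5 = S_0·∏_{j≠5}(α_5 − α_j) = 1·8 = 8 ≡ 8 (mod 11).
Step 5: correct position 5: c_5 = r_5 − e = 10 − 8 ≡ 2 (mod 11). Hence c = [10, 1, 6, 4, 2].
  Check: interpolating c through the α_i gives m(x) = 9 + 4·x (degree < 2) with m(α_i) = c_i for every i, so c is indeed a codeword.


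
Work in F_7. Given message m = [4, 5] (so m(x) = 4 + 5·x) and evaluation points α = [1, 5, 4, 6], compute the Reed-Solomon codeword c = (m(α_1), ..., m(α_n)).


c = [2, 1, 3, 6]

Message polynomial: m(x) = 4 + 5·x (mod 7).
For each evaluation point α_i, compute m(α_i) mod 7:
  α_1 = 1: Horner steps 5 → 2, so m(1) = 2.
  α_2 = 5: Horner steps 5 → 1, so m(5) = 1.
  α_3 = 4: Horner steps 5 → 3, so m(4) = 3.
  α_4 = 6: Horner steps 5 → 6, so m(6) = 6.
Codeword c = [2, 1, 3, 6] ∈ F_7^4.


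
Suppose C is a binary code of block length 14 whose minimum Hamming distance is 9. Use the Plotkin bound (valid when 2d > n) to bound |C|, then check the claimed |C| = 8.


Plotkin bound M ≤ 4; given |C| = 8 > bound (violated).

Check applicability: 2d = 18, n = 14.
2d − n = 4 > 0, so Plotkin applies.
Compute d/(2d−n) = 9/4 ≈ 2.2500.
⌊d/(2d−n)⌋ = 2.
Plotkin bound: M ≤ 2·2 = 4.
Given |C| = 8, check: VIOLATED.
This |C| is above the Plotkin bound, so no binary code with n = 14, d = 9 and 8 codewords exists.


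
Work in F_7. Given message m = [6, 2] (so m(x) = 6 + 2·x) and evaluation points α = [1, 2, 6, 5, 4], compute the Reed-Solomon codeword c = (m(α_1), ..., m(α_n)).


c = [1, 3, 4, 2, 0]

Message polynomial: m(x) = 6 + 2·x (mod 7).
For each evaluation point α_i, compute m(α_i) mod 7:
  α_1 = 1: Horner steps 2 → 1, so m(1) = 1.
  α_2 = 2: Horner steps 2 → 3, so m(2) = 3.
  α_3 = 6: Horner steps 2 → 4, so m(6) = 4.
  α_4 = 5: Horner steps 2 → 2, so m(5) = 2.
  α_5 = 4: Horner steps 2 → 0, so m(4) = 0.
Codeword c = [1, 3, 4, 2, 0] ∈ F_7^5.


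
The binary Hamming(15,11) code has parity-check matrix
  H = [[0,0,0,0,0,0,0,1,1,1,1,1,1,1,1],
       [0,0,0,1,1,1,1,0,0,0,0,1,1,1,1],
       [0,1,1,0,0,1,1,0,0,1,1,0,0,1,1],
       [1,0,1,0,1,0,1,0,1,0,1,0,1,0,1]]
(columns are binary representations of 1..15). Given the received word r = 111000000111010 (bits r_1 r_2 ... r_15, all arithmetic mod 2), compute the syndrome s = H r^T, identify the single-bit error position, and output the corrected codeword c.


s = (0, 0, 1, 1)^T, error position = 3, corrected codeword c = 110000000111010

Compute s = H r^T mod 2 one row at a time:
  s_1 = 0 + 0 + 1 + 1 + 1 + 0 + 1 + 0 = 4 ≡ 0 (mod 2).
  s_2 = 0 + 0 + 0 + 0 + 1 + 0 + 1 + 0 = 2 ≡ 0 (mod 2).
  s_3 = 1 + 1 + 0 + 0 + 1 + 1 + 1 + 0 = 5 ≡ 1 (mod 2).
  s_4 = 1 + 1 + 0 + 0 + 0 + 1 + 0 + 0 = 3 ≡ 1 (mod 2).
s = (0, 0, 1, 1)^T — this equals column 3 of H (binary 0011), so error is at position 3.
Correct: flip bit 3 of r = 111000000111010 to get c = 110000000111010.


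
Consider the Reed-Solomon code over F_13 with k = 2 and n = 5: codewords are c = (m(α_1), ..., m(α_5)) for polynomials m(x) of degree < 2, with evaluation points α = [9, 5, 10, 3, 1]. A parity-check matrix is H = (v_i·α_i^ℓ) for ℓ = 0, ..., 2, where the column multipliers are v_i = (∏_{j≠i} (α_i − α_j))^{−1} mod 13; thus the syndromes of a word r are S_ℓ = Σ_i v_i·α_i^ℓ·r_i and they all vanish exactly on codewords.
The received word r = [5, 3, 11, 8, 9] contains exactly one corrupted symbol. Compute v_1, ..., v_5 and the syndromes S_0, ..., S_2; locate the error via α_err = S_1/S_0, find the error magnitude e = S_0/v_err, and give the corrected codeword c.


S = (12, 8, 1), error at position 2, error magnitude e = 9, c = [5, 7, 11, 8, 9].

Step 1: column multipliers v_i = (∏_{j≠i}(α_i − α_j))^{−1} mod 13.
  i = 1 (α = 9): (9−5)(9−10)(9−3)(9−1) = 4·(−1)·6·8 = −192 ≡ 3, so v_1 = 3^{−1} = 9 (mod 13).
  i = 2 (α = 5): (5−9)(5−10)(5−3)(5−1) = (−4)·(−5)·2·4 = 160 ≡ 4, so v_2 = 4^{−1} = 10 (mod 13).
  i = 3 (α = 10): (10−9)(10−5)(10−3)(10−1) = 1·5·7·9 = 315 ≡ 3, so v_3 = 3^{−1} = 9 (mod 13).
  i = 4 (α = 3): (3−9)(3−5)(3−10)(3−1) = (−6)·(−2)·(−7)·2 = −168 ≡ 1, so v_4 = 1^{−1} = 1 (mod 13).
  i = 5 (α = 1): (1−9)(1−5)(1−10)(1−3) = (−8)·(−4)·(−9)·(−2) = 576 ≡ 4, so v_5 = 4^{−1} = 10 (mod 13).
  v = [9, 10, 9, 1, 10].
Step 2: syndromes of r = [5, 3, 11, 8, 9] (all sums mod 13).
  S_0 = Σ v_i r_i = 9·5 + 10·3 + 9·11 + 1·8 + 10·9 = 272 ≡ 12.
  S_1 = Σ v_i α_i r_i = 9·9·5 + 10·5·3 + 9·10·11 + 1·3·8 + 10·1·9 = 1659 ≡ 8.
  α_i^2 mod 13 = [3, 12, 9, 9, 1].
  S_2 = Σ v_i α_i^2 r_i = 9·3·5 + 10·12·3 + 9·9·11 + 1·9·8 + 10·1·9 = 1548 ≡ 1.
  S = (12, 8, 1) ≠ 0, so r is not a codeword (an error is present).
Step 3: locate the error. For a single error e at position i, S_ℓ = v_i·e·α_i^ℓ, so α_err = S_1/S_0.
  S_0^{−1} = 12^{−1} = 12 (mod 13), so α_err = 8·12 = 96 ≡ 5 = α_2. Error position i = 2.
  Consistency check: S_2/S_1 = 1·5 = 5 ≡ 5 = α_err ✓ (single-error assumption holds).
Step 4: error magnitude e = S_0/v_2 = S_0·∏_{j≠2}(α_2 − α_j) = 12·4 = 48 ≡ 9 (mod 13).
Step 5: correct position 2: c_2 = r_2 − e = 3 − 9 ≡ 7 (mod 13). Hence c = [5, 7, 11, 8, 9].
  Check: interpolating c through the α_i gives m(x) = 3 + 6·x (degree < 2) with m(α_i) = c_i for every i, so c is indeed a codeword.


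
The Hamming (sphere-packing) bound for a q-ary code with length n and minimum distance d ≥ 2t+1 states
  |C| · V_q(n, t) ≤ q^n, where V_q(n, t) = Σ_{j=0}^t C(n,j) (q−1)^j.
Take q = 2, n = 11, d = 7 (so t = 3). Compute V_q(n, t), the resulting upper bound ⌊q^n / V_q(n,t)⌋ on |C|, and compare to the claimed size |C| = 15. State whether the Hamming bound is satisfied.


V_q(n, t) = 232, q^n = 2048, Hamming bound = 8, |C| = 15 > bound (violated).

Step 1: Compute V_q(n, t) = Σ_{j=0}^3 C(n, j) (q−1)^j.
  j = 0: C(11,0)·(1)^0 = 1·1 = 1.
  j = 1: C(11,1)·(1)^1 = 11·1 = 11.
  j = 2: C(11,2)·(1)^2 = 55·1 = 55.
  j = 3: C(11,3)·(1)^3 = 165·1 = 165.
  V_q(n, t) = 1 + 11 + 55 + 165 = 232.
Step 2: q^n = 2^11 = 2048.
Step 3: Hamming bound ⌊q^n / V_q(n,t)⌋ = ⌊2048/232⌋ = 8.
Step 4: Compare |C| = 15 to 8: violated.
The claimed |C| lies above the Hamming bound, so no 2-ary code of length 11 with d ≥ 7 can have 15 codewords.


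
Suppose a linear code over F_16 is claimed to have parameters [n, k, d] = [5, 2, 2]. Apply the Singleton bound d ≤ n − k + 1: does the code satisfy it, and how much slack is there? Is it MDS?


Singleton RHS = n − k + 1 = 4, slack = 2, bound satisfied, not MDS.

Singleton bound: d ≤ n − k + 1.
Here n = 5, k = 2, so n − k + 1 = 4.
Given d = 2, check d ≤ 4: YES.
Slack = (n − k + 1) − d = 2.
The code is NOT MDS (slack = 2 > 0).
Description: the claimed parameters are [5, 2, 2]_16; such a code would be non-MDS.


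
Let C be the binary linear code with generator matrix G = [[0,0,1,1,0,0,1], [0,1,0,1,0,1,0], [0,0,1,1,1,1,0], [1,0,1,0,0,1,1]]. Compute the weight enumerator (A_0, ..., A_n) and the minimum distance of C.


Weight distribution: A_0 = 1, A_2 = 1, A_3 = 6, A_4 = 5, A_5 = 2, A_6 = 1. Minimum distance d = 2.

Enumerate all 2^4 = 16 messages m ∈ F_2^4.
For each, compute codeword c = mG in F_2^7, then tally its weight.
  m = 0000 → c = 0000000, weight = 0.
  m = 1000 → c = 0011001, weight = 3.
  m = 0100 → c = 0101010, weight = 3.
  m = 1100 → c = 0110011, weight = 4.
  m = 0010 → c = 0011110, weight = 4.
  m = 1010 → c = 0000111, weight = 3.
  m = 0110 → c = 0110100, weight = 3.
  m = 1110 → c = 0101101, weight = 4.
  m = 0001 → c = 1010011, weight = 4.
  m = 1001 → c = 1001010, weight = 3.
  m = 0101 → c = 1111001, weight = 5.
  m = 1101 → c = 1100000, weight = 2.
  m = 0011 → c = 1001101, weight = 4.
  m = 1011 → c = 1010100, weight = 3.
  m = 0111 → c = 1100111, weight = 5.
  m = 1111 → c = 1111110, weight = 6.
Tally weights:
  weight 0: 1 codewords.
  weight 2: 1 codewords.
  weight 3: 6 codewords.
  weight 4: 5 codewords.
  weight 5: 2 codewords.
  weight 6: 1 codewords.
Minimum distance d = smallest w > 0 with A_w > 0 = 2.
Sanity: Σ A_w = 16 = 2^4 = 16 ✓.


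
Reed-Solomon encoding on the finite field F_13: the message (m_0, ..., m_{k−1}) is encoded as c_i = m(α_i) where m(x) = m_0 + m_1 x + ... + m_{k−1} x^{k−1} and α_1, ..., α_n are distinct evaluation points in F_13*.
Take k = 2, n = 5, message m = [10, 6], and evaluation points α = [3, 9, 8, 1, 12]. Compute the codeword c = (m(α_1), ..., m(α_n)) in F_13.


c = [2, 12, 6, 3, 4]

Message polynomial: m(x) = 10 + 6·x (mod 13).
For each evaluation point α_i, compute m(α_i) mod 13:
  α_1 = 3: Horner steps 6 → 2, so m(3) = 2.
  α_2 = 9: Horner steps 6 → 12, so m(9) = 12.
  α_3 = 8: Horner steps 6 → 6, so m(8) = 6.
  α_4 = 1: Horner steps 6 → 3, so m(1) = 3.
  α_5 = 12: Horner steps 6 → 4, so m(12) = 4.
Codeword c = [2, 12, 6, 3, 4] ∈ F_13^5.


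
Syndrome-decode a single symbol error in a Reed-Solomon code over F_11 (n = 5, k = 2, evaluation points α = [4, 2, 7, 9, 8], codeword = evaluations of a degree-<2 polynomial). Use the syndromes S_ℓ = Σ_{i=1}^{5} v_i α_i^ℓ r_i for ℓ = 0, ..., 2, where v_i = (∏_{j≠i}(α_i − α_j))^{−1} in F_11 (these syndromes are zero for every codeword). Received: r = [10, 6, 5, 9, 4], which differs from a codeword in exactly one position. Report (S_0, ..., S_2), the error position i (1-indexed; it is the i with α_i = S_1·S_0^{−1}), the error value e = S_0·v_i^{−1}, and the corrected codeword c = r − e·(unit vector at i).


S = (7, 1, 8), error at position 5, error magnitude e = 8, c = [10, 6, 5, 9, 7].

Step 1: column multipliers v_i = (∏_{j≠i}(α_i − α_j))^{−1} mod 11.
  i = 1 (α = 4): (4−2)(4−7)(4−9)(4−8) = 2·(−3)·(−5)·(−4) = −120 ≡ 1, so v_1 = 1^{−1} = 1 (mod 11).
  i = 2 (α = 2): (2−4)(2−7)(2−9)(2−8) = (−2)·(−5)·(−7)·(−6) = 420 ≡ 2, so v_2 = 2^{−1} = 6 (mod 11).
  i = 3 (α = 7): (7−4)(7−2)(7−9)(7−8) = 3·5·(−2)·(−1) = 30 ≡ 8, so v_3 = 8^{−1} = 7 (mod 11).
  i = 4 (α = 9): (9−4)(9−2)(9−7)(9−8) = 5·7·2·1 = 70 ≡ 4, so v_4 = 4^{−1} = 3 (mod 11).
  i = 5 (α = 8): (8−4)(8−2)(8−7)(8−9) = 4·6·1·(−1) = −24 ≡ 9, so v_5 = 9^{−1} = 5 (mod 11).
  v = [1, 6, 7, 3, 5].
Step 2: syndromes of r = [10, 6, 5, 9, 4] (all sums mod 11).
  S_0 = Σ v_i r_i = 1·10 + 6·6 + 7·5 + 3·9 + 5·4 = 128 ≡ 7.
  S_1 = Σ v_i α_i r_i = 1·4·10 + 6·2·6 + 7·7·5 + 3·9·9 + 5·8·4 = 760 ≡ 1.
  α_i^2 mod 11 = [5, 4, 5, 4, 9].
  S_2 = Σ v_i α_i^2 r_i = 1·5·10 + 6·4·6 + 7·5·5 + 3·4·9 + 5·9·4 = 657 ≡ 8.
  S = (7, 1, 8) ≠ 0, so r is not a codeword (an error is present).
Step 3: locate the error. For a single error e at position i, S_ℓ = v_i·e·α_i^ℓ, so α_err = S_1/S_0.
  S_0^{−1} = 7^{−1} = 8 (mod 11), so α_err = 1·8 = 8 ≡ 8 = α_5. Error position i = 5.
  Consistency check: S_2/S_1 = 8·1 = 8 ≡ 8 = α_err ✓ (single-error assumption holds).
Step 4: error magnitude e = S_0/v_5 = S_0·∏_{j≠5}(α_5 − α_j) = 7·9 = 63 ≡ 8 (mod 11).
Step 5: correct position 5: c_5 = r_5 − e = 4 − 8 ≡ 7 (mod 11). Hence c = [10, 6, 5, 9, 7].
  Check: interpolating c through the α_i gives m(x) = 2 + 2·x (degree < 2) with m(α_i) = c_i for every i, so c is indeed a codeword.


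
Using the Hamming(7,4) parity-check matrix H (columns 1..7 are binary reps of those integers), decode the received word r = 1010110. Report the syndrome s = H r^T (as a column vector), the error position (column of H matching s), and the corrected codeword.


s = (0, 0, 1)^T, error position = 1, corrected codeword c = 0010110

Compute s = H r^T mod 2 one row at a time:
  s_1 = 0 + 1 + 1 + 0 = 2 ≡ 0 (mod 2).
  s_2 = 0 + 1 + 1 + 0 = 2 ≡ 0 (mod 2).
  s_3 = 1 + 1 + 1 + 0 = 3 ≡ 1 (mod 2).
s = (0, 0, 1)^T — this equals column 1 of H (binary 001), so error is at position 1.
Correct: flip bit 1 of r = 1010110 to get c = 0010110.


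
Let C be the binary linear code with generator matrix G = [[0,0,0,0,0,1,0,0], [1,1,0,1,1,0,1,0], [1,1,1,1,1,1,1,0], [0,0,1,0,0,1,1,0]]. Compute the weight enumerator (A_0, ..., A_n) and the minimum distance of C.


Weight distribution: A_0 = 1, A_1 = 3, A_2 = 3, A_3 = 1, A_4 = 1, A_5 = 3, A_6 = 3, A_7 = 1. Minimum distance d = 1.

Enumerate all 2^4 = 16 messages m ∈ F_2^4.
For each, compute codeword c = mG in F_2^8, then tally its weight.
  m = 0000 → c = 00000000, weight = 0.
  m = 1000 → c = 00000100, weight = 1.
  m = 0100 → c = 11011010, weight = 5.
  m = 1100 → c = 11011110, weight = 6.
  m = 0010 → c = 11111110, weight = 7.
  m = 1010 → c = 11111010, weight = 6.
  m = 0110 → c = 00100100, weight = 2.
  m = 1110 → c = 00100000, weight = 1.
  m = 0001 → c = 00100110, weight = 3.
  m = 1001 → c = 00100010, weight = 2.
  m = 0101 → c = 11111100, weight = 6.
  m = 1101 → c = 11111000, weight = 5.
  m = 0011 → c = 11011000, weight = 4.
  m = 1011 → c = 11011100, weight = 5.
  m = 0111 → c = 00000010, weight = 1.
  m = 1111 → c = 00000110, weight = 2.
Tally weights:
  weight 0: 1 codewords.
  weight 1: 3 codewords.
  weight 2: 3 codewords.
  weight 3: 1 codewords.
  weight 4: 1 codewords.
  weight 5: 3 codewords.
  weight 6: 3 codewords.
  weight 7: 1 codewords.
Minimum distance d = smallest w > 0 with A_w > 0 = 1.
Sanity: Σ A_w = 16 = 2^4 = 16 ✓.


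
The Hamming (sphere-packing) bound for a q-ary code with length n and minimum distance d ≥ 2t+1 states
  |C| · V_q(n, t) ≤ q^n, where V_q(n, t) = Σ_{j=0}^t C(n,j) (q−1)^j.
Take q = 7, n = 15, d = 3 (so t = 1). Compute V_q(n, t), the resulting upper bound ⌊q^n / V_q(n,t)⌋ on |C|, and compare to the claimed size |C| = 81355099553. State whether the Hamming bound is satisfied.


V_q(n, t) = 91, q^n = 4747561509943, Hamming bound = 52171005603, |C| = 81355099553 > bound (violated).

Step 1: Compute V_q(n, t) = Σ_{j=0}^1 C(n, j) (q−1)^j.
  j = 0: C(15,0)·(6)^0 = 1·1 = 1.
  j = 1: C(15,1)·(6)^1 = 15·6 = 90.
  V_q(n, t) = 1 + 90 = 91.
Step 2: q^n = 7^15 = 4747561509943.
Step 3: Hamming bound ⌊q^n / V_q(n,t)⌋ = ⌊4747561509943/91⌋ = 52171005603.
Step 4: Compare |C| = 81355099553 to 52171005603: violated.
The claimed |C| lies above the Hamming bound, so no 7-ary code of length 15 with d ≥ 3 can have 81355099553 codewords.


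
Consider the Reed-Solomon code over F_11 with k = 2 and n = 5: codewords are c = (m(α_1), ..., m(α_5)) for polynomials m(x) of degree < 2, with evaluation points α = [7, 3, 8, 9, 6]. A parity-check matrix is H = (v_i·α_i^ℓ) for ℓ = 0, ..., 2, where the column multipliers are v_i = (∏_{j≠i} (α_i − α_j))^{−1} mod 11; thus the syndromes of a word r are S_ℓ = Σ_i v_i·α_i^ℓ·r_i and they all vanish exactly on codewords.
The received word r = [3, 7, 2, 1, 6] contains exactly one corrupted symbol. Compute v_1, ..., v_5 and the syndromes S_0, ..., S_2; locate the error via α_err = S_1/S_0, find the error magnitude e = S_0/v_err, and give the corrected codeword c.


S = (6, 3, 7), error at position 5, error magnitude e = 2, c = [3, 7, 2, 1, 4].

Step 1: column multipliers v_i = (∏_{j≠i}(α_i − α_j))^{−1} mod 11.
  i = 1 (α = 7): (7−3)(7−8)(7−9)(7−6) = 4·(−1)·(−2)·1 = 8 ≡ 8, so v_1 = 8^{−1} = 7 (mod 11).
  i = 2 (α = 3): (3−7)(3−8)(3−9)(3−6) = (−4)·(−5)·(−6)·(−3) = 360 ≡ 8, so v_2 = 8^{−1} = 7 (mod 11).
  i = 3 (α = 8): (8−7)(8−3)(8−9)(8−6) = 1·5·(−1)·2 = −10 ≡ 1, so v_3 = 1^{−1} = 1 (mod 11).
  i = 4 (α = 9): (9−7)(9−3)(9−8)(9−6) = 2·6·1·3 = 36 ≡ 3, so v_4 = 3^{−1} = 4 (mod 11).
  i = 5 (α = 6): (6−7)(6−3)(6−8)(6−9) = (−1)·3·(−2)·(−3) = −18 ≡ 4, so v_5 = 4^{−1} = 3 (mod 11).
  v = [7, 7, 1, 4, 3].
Step 2: syndromes of r = [3, 7, 2, 1, 6] (all sums mod 11).
  S_0 = Σ v_i r_i = 7·3 + 7·7 + 1·2 + 4·1 + 3·6 = 94 ≡ 6.
  S_1 = Σ v_i α_i r_i = 7·7·3 + 7·3·7 + 1·8·2 + 4·9·1 + 3·6·6 = 454 ≡ 3.
  α_i^2 mod 11 = [5, 9, 9, 4, 3].
  S_2 = Σ v_i α_i^2 r_i = 7·5·3 + 7·9·7 + 1·9·2 + 4·4·1 + 3·3·6 = 634 ≡ 7.
  S = (6, 3, 7) ≠ 0, so r is not a codeword (an error is present).
Step 3: locate the error. For a single error e at position i, S_ℓ = v_i·e·α_i^ℓ, so α_err = S_1/S_0.
  S_0^{−1} = 6^{−1} = 2 (mod 11), so α_err = 3·2 = 6 ≡ 6 = α_5. Error position i = 5.
  Consistency check: S_2/S_1 = 7·4 = 28 ≡ 6 = α_err ✓ (single-error assumption holds).
Step 4: error magnitude e = S_0/v_5 = S_0·∏_{j≠5}(α_5 − α_j) = 6·4 = 24 ≡ 2 (mod 11).
Step 5: correct position 5: c_5 = r_5 − e = 6 − 2 ≡ 4 (mod 11). Hence c = [3, 7, 2, 1, 4].
  Check: interpolating c through the α_i gives m(x) = 10 + 10·x (degree < 2) with m(α_i) = c_i for every i, so c is indeed a codeword.


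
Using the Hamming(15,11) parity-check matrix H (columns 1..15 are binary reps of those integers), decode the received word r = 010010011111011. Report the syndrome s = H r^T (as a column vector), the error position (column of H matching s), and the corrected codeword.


s = (1, 0, 1, 0)^T, error position = 10, corrected codeword c = 010010011011011

Compute s = H r^T mod 2 one row at a time:
  s_1 = 1 + 1 + 1 + 1 + 1 + 0 + 1 + 1 = 7 ≡ 1 (mod 2).
  s_2 = 0 + 1 + 0 + 0 + 1 + 0 + 1 + 1 = 4 ≡ 0 (mod 2).
  s_3 = 1 + 0 + 0 + 0 + 1 + 1 + 1 + 1 = 5 ≡ 1 (mod 2).
  s_4 = 0 + 0 + 1 + 0 + 1 + 1 + 0 + 1 = 4 ≡ 0 (mod 2).
s = (1, 0, 1, 0)^T — this equals column 10 of H (binary 1010), so error is at position 10.
Correct: flip bit 10 of r = 010010011111011 to get c = 010010011011011.


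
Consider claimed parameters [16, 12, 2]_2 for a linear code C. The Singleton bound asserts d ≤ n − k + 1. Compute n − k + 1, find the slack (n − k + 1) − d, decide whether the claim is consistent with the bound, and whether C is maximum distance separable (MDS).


Singleton RHS = n − k + 1 = 5, slack = 3, bound satisfied, not MDS.

Singleton bound: d ≤ n − k + 1.
Here n = 16, k = 12, so n − k + 1 = 5.
Given d = 2, check d ≤ 5: YES.
Slack = (n − k + 1) − d = 3.
The code is NOT MDS (slack = 3 > 0).
Description: the claimed parameters are [16, 12, 2]_2; such a code would be non-MDS.


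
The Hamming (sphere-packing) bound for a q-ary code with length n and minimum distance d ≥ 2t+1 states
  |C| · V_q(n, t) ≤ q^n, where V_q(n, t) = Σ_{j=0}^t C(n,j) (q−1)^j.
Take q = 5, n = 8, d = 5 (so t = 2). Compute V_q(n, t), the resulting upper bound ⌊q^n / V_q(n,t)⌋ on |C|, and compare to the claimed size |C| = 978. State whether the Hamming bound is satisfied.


V_q(n, t) = 481, q^n = 390625, Hamming bound = 812, |C| = 978 > bound (violated).

Step 1: Compute V_q(n, t) = Σ_{j=0}^2 C(n, j) (q−1)^j.
  j = 0: C(8,0)·(4)^0 = 1·1 = 1.
  j = 1: C(8,1)·(4)^1 = 8·4 = 32.
  j = 2: C(8,2)·(4)^2 = 28·16 = 448.
  V_q(n, t) = 1 + 32 + 448 = 481.
Step 2: q^n = 5^8 = 390625.
Step 3: Hamming bound ⌊q^n / V_q(n,t)⌋ = ⌊390625/481⌋ = 812.
Step 4: Compare |C| = 978 to 812: violated.
The claimed |C| lies above the Hamming bound, so no 5-ary code of length 8 with d ≥ 5 can have 978 codewords.


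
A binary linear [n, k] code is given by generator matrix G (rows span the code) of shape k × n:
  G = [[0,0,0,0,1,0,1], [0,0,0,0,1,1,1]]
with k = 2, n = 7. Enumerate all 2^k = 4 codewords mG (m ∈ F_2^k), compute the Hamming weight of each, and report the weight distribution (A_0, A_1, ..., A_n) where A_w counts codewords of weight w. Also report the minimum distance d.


Weight distribution: A_0 = 1, A_1 = 1, A_2 = 1, A_3 = 1. Minimum distance d = 1.

Enumerate all 2^2 = 4 messages m ∈ F_2^2.
For each, compute codeword c = mG in F_2^7, then tally its weight.
  m = 00 → c = 0000000, weight = 0.
  m = 10 → c = 0000101, weight = 2.
  m = 01 → c = 0000111, weight = 3.
  m = 11 → c = 0000010, weight = 1.
Tally weights:
  weight 0: 1 codewords.
  weight 1: 1 codewords.
  weight 2: 1 codewords.
  weight 3: 1 codewords.
Minimum distance d = smallest w > 0 with A_w > 0 = 1.
Sanity: Σ A_w = 4 = 2^2 = 4 ✓.


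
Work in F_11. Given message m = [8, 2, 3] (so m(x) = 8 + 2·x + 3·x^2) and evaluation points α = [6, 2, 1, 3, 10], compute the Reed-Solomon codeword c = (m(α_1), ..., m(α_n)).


c = [7, 2, 2, 8, 9]

Message polynomial: m(x) = 8 + 2·x + 3·x^2 (mod 11).
For each evaluation point α_i, compute m(α_i) mod 11:
  α_1 = 6: Horner steps 3 → 9 → 7, so m(6) = 7.
  α_2 = 2: Horner steps 3 → 8 → 2, so m(2) = 2.
  α_3 = 1: Horner steps 3 → 5 → 2, so m(1) = 2.
  α_4 = 3: Horner steps 3 → 0 → 8, so m(3) = 8.
  α_5 = 10: Horner steps 3 → 10 → 9, so m(10) = 9.
Codeword c = [7, 2, 2, 8, 9] ∈ F_11^5.


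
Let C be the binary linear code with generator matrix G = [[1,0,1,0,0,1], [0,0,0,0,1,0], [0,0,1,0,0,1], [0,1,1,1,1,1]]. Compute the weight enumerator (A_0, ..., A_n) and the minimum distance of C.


Weight distribution: A_0 = 1, A_1 = 2, A_2 = 3, A_3 = 4, A_4 = 3, A_5 = 2, A_6 = 1. Minimum distance d = 1.

Enumerate all 2^4 = 16 messages m ∈ F_2^4.
For each, compute codeword c = mG in F_2^6, then tally its weight.
  m = 0000 → c = 000000, weight = 0.
  m = 1000 → c = 101001, weight = 3.
  m = 0100 → c = 000010, weight = 1.
  m = 1100 → c = 101011, weight = 4.
  m = 0010 → c = 001001, weight = 2.
  m = 1010 → c = 100000, weight = 1.
  m = 0110 → c = 001011, weight = 3.
  m = 1110 → c = 100010, weight = 2.
  m = 0001 → c = 011111, weight = 5.
  m = 1001 → c = 110110, weight = 4.
  m = 0101 → c = 011101, weight = 4.
  m = 1101 → c = 110100, weight = 3.
  m = 0011 → c = 010110, weight = 3.
  m = 1011 → c = 111111, weight = 6.
  m = 0111 → c = 010100, weight = 2.
  m = 1111 → c = 111101, weight = 5.
Tally weights:
  weight 0: 1 codewords.
  weight 1: 2 codewords.
  weight 2: 3 codewords.
  weight 3: 4 codewords.
  weight 4: 3 codewords.
  weight 5: 2 codewords.
  weight 6: 1 codewords.
Minimum distance d = smallest w > 0 with A_w > 0 = 1.
Sanity: Σ A_w = 16 = 2^4 = 16 ✓.


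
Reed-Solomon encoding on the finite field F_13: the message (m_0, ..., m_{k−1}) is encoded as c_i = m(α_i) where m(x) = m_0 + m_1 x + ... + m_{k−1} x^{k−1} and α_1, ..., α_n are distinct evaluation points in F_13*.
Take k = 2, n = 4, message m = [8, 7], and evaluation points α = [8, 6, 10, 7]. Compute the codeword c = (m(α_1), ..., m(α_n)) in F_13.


c = [12, 11, 0, 5]

Message polynomial: m(x) = 8 + 7·x (mod 13).
For each evaluation point α_i, compute m(α_i) mod 13:
  α_1 = 8: Horner steps 7 → 12, so m(8) = 12.
  α_2 = 6: Horner steps 7 → 11, so m(6) = 11.
  α_3 = 10: Horner steps 7 → 0, so m(10) = 0.
  α_4 = 7: Horner steps 7 → 5, so m(7) = 5.
Codeword c = [12, 11, 0, 5] ∈ F_13^4.


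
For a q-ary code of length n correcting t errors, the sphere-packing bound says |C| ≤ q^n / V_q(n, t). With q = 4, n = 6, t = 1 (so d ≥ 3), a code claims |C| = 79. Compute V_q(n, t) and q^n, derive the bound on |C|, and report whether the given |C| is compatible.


V_q(n, t) = 19, q^n = 4096, Hamming bound = 215, |C| = 79 ≤ bound (satisfied).

Step 1: Compute V_q(n, t) = Σ_{j=0}^1 C(n, j) (q−1)^j.
  j = 0: C(6,0)·(3)^0 = 1·1 = 1.
  j = 1: C(6,1)·(3)^1 = 6·3 = 18.
  V_q(n, t) = 1 + 18 = 19.
Step 2: q^n = 4^6 = 4096.
Step 3: Hamming bound ⌊q^n / V_q(n,t)⌋ = ⌊4096/19⌋ = 215.
Step 4: Compare |C| = 79 to 215: satisfied.
The claimed |C| lies below the Hamming bound.


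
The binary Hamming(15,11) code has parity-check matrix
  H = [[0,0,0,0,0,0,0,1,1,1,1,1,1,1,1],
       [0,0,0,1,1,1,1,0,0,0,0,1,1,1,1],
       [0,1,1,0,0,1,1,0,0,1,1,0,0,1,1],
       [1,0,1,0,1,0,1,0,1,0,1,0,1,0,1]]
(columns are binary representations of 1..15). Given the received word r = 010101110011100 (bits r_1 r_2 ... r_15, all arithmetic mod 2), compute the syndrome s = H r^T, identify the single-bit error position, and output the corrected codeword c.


s = (0, 1, 0, 1)^T, error position = 5, corrected codeword c = 010111110011100

Compute s = H r^T mod 2 one row at a time:
  s_1 = 1 + 0 + 0 + 1 + 1 + 1 + 0 + 0 = 4 ≡ 0 (mod 2).
  s_2 = 1 + 0 + 1 + 1 + 1 + 1 + 0 + 0 = 5 ≡ 1 (mod 2).
  s_3 = 1 + 0 + 1 + 1 + 0 + 1 + 0 + 0 = 4 ≡ 0 (mod 2).
  s_4 = 0 + 0 + 0 + 1 + 0 + 1 + 1 + 0 = 3 ≡ 1 (mod 2).
s = (0, 1, 0, 1)^T — this equals column 5 of H (binary 0101), so error is at position 5.
Correct: flip bit 5 of r = 010101110011100 to get c = 010111110011100.


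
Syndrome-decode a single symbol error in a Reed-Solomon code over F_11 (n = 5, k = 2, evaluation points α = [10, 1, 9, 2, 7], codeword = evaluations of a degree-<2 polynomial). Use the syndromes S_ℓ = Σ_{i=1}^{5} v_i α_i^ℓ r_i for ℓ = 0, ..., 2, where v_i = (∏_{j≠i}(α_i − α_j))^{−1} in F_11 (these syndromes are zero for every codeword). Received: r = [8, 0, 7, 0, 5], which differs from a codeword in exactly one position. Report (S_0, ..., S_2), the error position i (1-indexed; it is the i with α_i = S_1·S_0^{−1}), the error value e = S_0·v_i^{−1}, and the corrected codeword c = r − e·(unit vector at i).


S = (4, 4, 4), error at position 2, error magnitude e = 1, c = [8, 10, 7, 0, 5].

Step 1: column multipliers v_i = (∏_{j≠i}(α_i − α_j))^{−1} mod 11.
  i = 1 (α = 10): (10−1)(10−9)(10−2)(10−7) = 9·1·8·3 = 216 ≡ 7, so v_1 = 7^{−1} = 8 (mod 11).
  i = 2 (α = 1): (1−10)(1−9)(1−2)(1−7) = (−9)·(−8)·(−1)·(−6) = 432 ≡ 3, so v_2 = 3^{−1} = 4 (mod 11).
  i = 3 (α = 9): (9−10)(9−1)(9−2)(9−7) = (−1)·8·7·2 = −112 ≡ 9, so v_3 = 9^{−1} = 5 (mod 11).
  i = 4 (α = 2): (2−10)(2−1)(2−9)(2−7) = (−8)·1·(−7)·(−5) = −280 ≡ 6, so v_4 = 6^{−1} = 2 (mod 11).
  i = 5 (α = 7): (7−10)(7−1)(7−9)(7−2) = (−3)·6·(−2)·5 = 180 ≡ 4, so v_5 = 4^{−1} = 3 (mod 11).
  v = [8, 4, 5, 2, 3].
Step 2: syndromes of r = [8, 0, 7, 0, 5] (all sums mod 11).
  S_0 = Σ v_i r_i = 8·8 + 4·0 + 5·7 + 2·0 + 3·5 = 114 ≡ 4.
  S_1 = Σ v_i α_i r_i = 8·10·8 + 4·1·0 + 5·9·7 + 2·2·0 + 3·7·5 = 1060 ≡ 4.
  α_i^2 mod 11 = [1, 1, 4, 4, 5].
  S_2 = Σ v_i α_i^2 r_i = 8·1·8 + 4·1·0 + 5·4·7 + 2·4·0 + 3·5·5 = 279 ≡ 4.
  S = (4, 4, 4) ≠ 0, so r is not a codeword (an error is present).
Step 3: locate the error. For a single error e at position i, S_ℓ = v_i·e·α_i^ℓ, so α_err = S_1/S_0.
  S_0^{−1} = 4^{−1} = 3 (mod 11), so α_err = 4·3 = 12 ≡ 1 = α_2. Error position i = 2.
  Consistency check: S_2/S_1 = 4·3 = 12 ≡ 1 = α_err ✓ (single-error assumption holds).
Step 4: error magnitude e = S_0/v_2 = S_0·∏_{j≠2}(α_2 − α_j) = 4·3 = 12 ≡ 1 (mod 11).
Step 5: correct position 2: c_2 = r_2 − e = 0 − 1 ≡ 10 (mod 11). Hence c = [8, 10, 7, 0, 5].
  Check: interpolating c through the α_i gives m(x) = 9 + 1·x (degree < 2) with m(α_i) = c_i for every i, so c is indeed a codeword.


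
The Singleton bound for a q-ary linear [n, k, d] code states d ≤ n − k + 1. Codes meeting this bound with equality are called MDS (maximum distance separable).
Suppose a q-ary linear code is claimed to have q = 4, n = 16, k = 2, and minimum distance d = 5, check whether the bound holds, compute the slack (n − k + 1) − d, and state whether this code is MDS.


Singleton RHS = n − k + 1 = 15, slack = 10, bound satisfied, not MDS.

Singleton bound: d ≤ n − k + 1.
Here n = 16, k = 2, so n − k + 1 = 15.
Given d = 5, check d ≤ 15: YES.
Slack = (n − k + 1) − d = 10.
The code is NOT MDS (slack = 10 > 0).
Description: the claimed parameters are [16, 2, 5]_4; such a code would be non-MDS.


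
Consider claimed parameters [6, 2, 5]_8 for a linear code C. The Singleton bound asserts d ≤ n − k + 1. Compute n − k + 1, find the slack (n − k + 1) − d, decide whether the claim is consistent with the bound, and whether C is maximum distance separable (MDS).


Singleton RHS = n − k + 1 = 5, slack = 0, bound satisfied, MDS.

Singleton bound: d ≤ n − k + 1.
Here n = 6, k = 2, so n − k + 1 = 5.
Given d = 5, check d ≤ 5: YES.
Slack = (n − k + 1) − d = 0.
The code is MDS (slack = 0).
Description: the claimed parameters are [6, 2, 5]_8; such a code would be MDS (meets Singleton bound).


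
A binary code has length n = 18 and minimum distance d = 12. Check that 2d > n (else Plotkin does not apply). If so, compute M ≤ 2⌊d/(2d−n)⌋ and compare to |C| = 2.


Plotkin bound M ≤ 4; given |C| = 2 ≤ bound (satisfied).

Check applicability: 2d = 24, n = 18.
2d − n = 6 > 0, so Plotkin applies.
Compute d/(2d−n) = 12/6 ≈ 2.0000.
⌊d/(2d−n)⌋ = 2.
Plotkin bound: M ≤ 2·2 = 4.
Given |C| = 2, check: satisfied.
This |C| is below the Plotkin bound.


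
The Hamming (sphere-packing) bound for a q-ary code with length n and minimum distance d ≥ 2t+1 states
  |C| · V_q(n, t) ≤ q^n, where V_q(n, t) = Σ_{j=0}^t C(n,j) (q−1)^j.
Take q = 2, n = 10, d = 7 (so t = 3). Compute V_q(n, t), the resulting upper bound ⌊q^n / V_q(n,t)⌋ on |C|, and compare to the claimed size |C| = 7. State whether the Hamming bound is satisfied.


V_q(n, t) = 176, q^n = 1024, Hamming bound = 5, |C| = 7 > bound (violated).

Step 1: Compute V_q(n, t) = Σ_{j=0}^3 C(n, j) (q−1)^j.
  j = 0: C(10,0)·(1)^0 = 1·1 = 1.
  j = 1: C(10,1)·(1)^1 = 10·1 = 10.
  j = 2: C(10,2)·(1)^2 = 45·1 = 45.
  j = 3: C(10,3)·(1)^3 = 120·1 = 120.
  V_q(n, t) = 1 + 10 + 45 + 120 = 176.
Step 2: q^n = 2^10 = 1024.
Step 3: Hamming bound ⌊q^n / V_q(n,t)⌋ = ⌊1024/176⌋ = 5.
Step 4: Compare |C| = 7 to 5: violated.
The claimed |C| lies above the Hamming bound, so no 2-ary code of length 10 with d ≥ 7 can have 7 codewords.


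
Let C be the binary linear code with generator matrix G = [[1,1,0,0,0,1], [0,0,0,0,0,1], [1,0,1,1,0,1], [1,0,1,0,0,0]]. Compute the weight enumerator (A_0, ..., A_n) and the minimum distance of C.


Weight distribution: A_0 = 1, A_1 = 2, A_2 = 4, A_3 = 6, A_4 = 3. Minimum distance d = 1.

Enumerate all 2^4 = 16 messages m ∈ F_2^4.
For each, compute codeword c = mG in F_2^6, then tally its weight.
  m = 0000 → c = 000000, weight = 0.
  m = 1000 → c = 110001, weight = 3.
  m = 0100 → c = 000001, weight = 1.
  m = 1100 → c = 110000, weight = 2.
  m = 0010 → c = 101101, weight = 4.
  m = 1010 → c = 011100, weight = 3.
  m = 0110 → c = 101100, weight = 3.
  m = 1110 → c = 011101, weight = 4.
  m = 0001 → c = 101000, weight = 2.
  m = 1001 → c = 011001, weight = 3.
  m = 0101 → c = 101001, weight = 3.
  m = 1101 → c = 011000, weight = 2.
  m = 0011 → c = 000101, weight = 2.
  m = 1011 → c = 110100, weight = 3.
  m = 0111 → c = 000100, weight = 1.
  m = 1111 → c = 110101, weight = 4.
Tally weights:
  weight 0: 1 codewords.
  weight 1: 2 codewords.
  weight 2: 4 codewords.
  weight 3: 6 codewords.
  weight 4: 3 codewords.
Minimum distance d = smallest w > 0 with A_w > 0 = 1.
Sanity: Σ A_w = 16 = 2^4 = 16 ✓.


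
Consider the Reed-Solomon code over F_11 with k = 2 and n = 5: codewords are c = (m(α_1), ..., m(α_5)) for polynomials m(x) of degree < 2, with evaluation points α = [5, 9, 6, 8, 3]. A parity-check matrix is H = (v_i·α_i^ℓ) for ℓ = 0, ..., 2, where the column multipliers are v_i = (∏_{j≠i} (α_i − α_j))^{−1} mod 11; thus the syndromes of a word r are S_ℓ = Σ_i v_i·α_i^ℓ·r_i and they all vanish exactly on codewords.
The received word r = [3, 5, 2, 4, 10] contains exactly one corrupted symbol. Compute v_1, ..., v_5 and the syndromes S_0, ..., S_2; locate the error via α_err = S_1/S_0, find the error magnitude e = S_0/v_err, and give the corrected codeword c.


S = (10, 6, 8), error at position 1, error magnitude e = 2, c = [1, 5, 2, 4, 10].

Step 1: column multipliers v_i = (∏_{j≠i}(α_i − α_j))^{−1} mod 11.
  i = 1 (α = 5): (5−9)(5−6)(5−8)(5−3) = (−4)·(−1)·(−3)·2 = −24 ≡ 9, so v_1 = 9^{−1} = 5 (mod 11).
  i = 2 (α = 9): (9−5)(9−6)(9−8)(9−3) = 4·3·1·6 = 72 ≡ 6, so v_2 = 6^{−1} = 2 (mod 11).
  i = 3 (α = 6): (6−5)(6−9)(6−8)(6−3) = 1·(−3)·(−2)·3 = 18 ≡ 7, so v_3 = 7^{−1} = 8 (mod 11).
  i = 4 (α = 8): (8−5)(8−9)(8−6)(8−3) = 3·(−1)·2·5 = −30 ≡ 3, so v_4 = 3^{−1} = 4 (mod 11).
  i = 5 (α = 3): (3−5)(3−9)(3−6)(3−8) = (−2)·(−6)·(−3)·(−5) = 180 ≡ 4, so v_5 = 4^{−1} = 3 (mod 11).
  v = [5, 2, 8, 4, 3].
Step 2: syndromes of r = [3, 5, 2, 4, 10] (all sums mod 11).
  S_0 = Σ v_i r_i = 5·3 + 2·5 + 8·2 + 4·4 + 3·10 = 87 ≡ 10.
  S_1 = Σ v_i α_i r_i = 5·5·3 + 2·9·5 + 8·6·2 + 4·8·4 + 3·3·10 = 479 ≡ 6.
  α_i^2 mod 11 = [3, 4, 3, 9, 9].
  S_2 = Σ v_i α_i^2 r_i = 5·3·3 + 2·4·5 + 8·3·2 + 4·9·4 + 3·9·10 = 547 ≡ 8.
  S = (10, 6, 8) ≠ 0, so r is not a codeword (an error is present).
Step 3: locate the error. For a single error e at position i, S_ℓ = v_i·e·α_i^ℓ, so α_err = S_1/S_0.
  S_0^{−1} = 10^{−1} = 10 (mod 11), so α_err = 6·10 = 60 ≡ 5 = α_1. Error position i = 1.
  Consistency check: S_2/S_1 = 8·2 = 16 ≡ 5 = α_err ✓ (single-error assumption holds).
Step 4: error magnitude e = S_0/v_1 = S_0·∏_{j≠1}(α_1 − α_j) = 10·9 = 90 ≡ 2 (mod 11).
Step 5: correct position 1: c_1 = r_1 − e = 3 − 2 ≡ 1 (mod 11). Hence c = [1, 5, 2, 4, 10].
  Check: interpolating c through the α_i gives m(x) = 7 + 1·x (degree < 2) with m(α_i) = c_i for every i, so c is indeed a codeword.


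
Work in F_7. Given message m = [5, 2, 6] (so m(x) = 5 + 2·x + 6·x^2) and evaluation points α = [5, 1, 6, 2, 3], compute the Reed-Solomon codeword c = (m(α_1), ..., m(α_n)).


c = [4, 6, 2, 5, 2]

Message polynomial: m(x) = 5 + 2·x + 6·x^2 (mod 7).
For each evaluation point α_i, compute m(α_i) mod 7:
  α_1 = 5: Horner steps 6 → 4 → 4, so m(5) = 4.
  α_2 = 1: Horner steps 6 → 1 → 6, so m(1) = 6.
  α_3 = 6: Horner steps 6 → 3 → 2, so m(6) = 2.
  α_4 = 2: Horner steps 6 → 0 → 5, so m(2) = 5.
  α_5 = 3: Horner steps 6 → 6 → 2, so m(3) = 2.
Codeword c = [4, 6, 2, 5, 2] ∈ F_7^5.


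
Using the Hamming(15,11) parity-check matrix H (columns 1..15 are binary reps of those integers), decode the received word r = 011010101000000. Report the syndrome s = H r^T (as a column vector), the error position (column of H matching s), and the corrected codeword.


s = (1, 0, 1, 0)^T, error position = 10, corrected codeword c = 011010101100000

Compute s = H r^T mod 2 one row at a time:
  s_1 = 0 + 1 + 0 + 0 + 0 + 0 + 0 + 0 = 1 ≡ 1 (mod 2).
  s_2 = 0 + 1 + 0 + 1 + 0 + 0 + 0 + 0 = 2 ≡ 0 (mod 2).
  s_3 = 1 + 1 + 0 + 1 + 0 + 0 + 0 + 0 = 3 ≡ 1 (mod 2).
  s_4 = 0 + 1 + 1 + 1 + 1 + 0 + 0 + 0 = 4 ≡ 0 (mod 2).
s = (1, 0, 1, 0)^T — this equals column 10 of H (binary 1010), so error is at position 10.
Correct: flip bit 10 of r = 011010101000000 to get c = 011010101100000.


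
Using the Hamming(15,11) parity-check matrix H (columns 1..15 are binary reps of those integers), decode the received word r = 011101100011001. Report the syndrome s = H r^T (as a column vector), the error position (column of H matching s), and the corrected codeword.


s = (1, 1, 0, 0)^T, error position = 12, corrected codeword c = 011101100010001

Compute s = H r^T mod 2 one row at a time:
  s_1 = 0 + 0 + 0 + 1 + 1 + 0 + 0 + 1 = 3 ≡ 1 (mod 2).
  s_2 = 1 + 0 + 1 + 1 + 1 + 0 + 0 + 1 = 5 ≡ 1 (mod 2).
  s_3 = 1 + 1 + 1 + 1 + 0 + 1 + 0 + 1 = 6 ≡ 0 (mod 2).
  s_4 = 0 + 1 + 0 + 1 + 0 + 1 + 0 + 1 = 4 ≡ 0 (mod 2).
s = (1, 1, 0, 0)^T — this equals column 12 of H (binary 1100), so error is at position 12.
Correct: flip bit 12 of r = 011101100011001 to get c = 011101100010001.


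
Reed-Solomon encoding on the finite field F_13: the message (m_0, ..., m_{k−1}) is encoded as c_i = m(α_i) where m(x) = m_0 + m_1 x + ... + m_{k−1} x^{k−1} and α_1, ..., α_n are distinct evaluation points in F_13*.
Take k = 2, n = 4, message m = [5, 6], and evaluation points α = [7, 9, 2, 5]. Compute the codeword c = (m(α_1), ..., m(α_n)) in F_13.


c = [8, 7, 4, 9]

Message polynomial: m(x) = 5 + 6·x (mod 13).
For each evaluation point α_i, compute m(α_i) mod 13:
  α_1 = 7: Horner steps 6 → 8, so m(7) = 8.
  α_2 = 9: Horner steps 6 → 7, so m(9) = 7.
  α_3 = 2: Horner steps 6 → 4, so m(2) = 4.
  α_4 = 5: Horner steps 6 → 9, so m(5) = 9.
Codeword c = [8, 7, 4, 9] ∈ F_13^4.


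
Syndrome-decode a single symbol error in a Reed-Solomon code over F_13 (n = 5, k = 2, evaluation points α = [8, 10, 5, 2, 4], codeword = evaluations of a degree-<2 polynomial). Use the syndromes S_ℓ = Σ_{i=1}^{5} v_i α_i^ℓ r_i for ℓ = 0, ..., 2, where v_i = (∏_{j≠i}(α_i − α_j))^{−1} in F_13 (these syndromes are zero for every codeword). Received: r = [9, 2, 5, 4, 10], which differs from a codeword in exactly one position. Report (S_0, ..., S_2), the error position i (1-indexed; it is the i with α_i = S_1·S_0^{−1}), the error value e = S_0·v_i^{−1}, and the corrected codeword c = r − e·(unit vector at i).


S = (3, 2, 10), error at position 3, error magnitude e = 5, c = [9, 2, 0, 4, 10].

Step 1: column multipliers v_i = (∏_{j≠i}(α_i − α_j))^{−1} mod 13.
  i = 1 (α = 8): (8−10)(8−5)(8−2)(8−4) = (−2)·3·6·4 = −144 ≡ 12, so v_1 = 12^{−1} = 12 (mod 13).
  i = 2 (α = 10): (10−8)(10−5)(10−2)(10−4) = 2·5·8·6 = 480 ≡ 12, so v_2 = 12^{−1} = 12 (mod 13).
  i = 3 (α = 5): (5−8)(5−10)(5−2)(5−4) = (−3)·(−5)·3·1 = 45 ≡ 6, so v_3 = 6^{−1} = 11 (mod 13).
  i = 4 (α = 2): (2−8)(2−10)(2−5)(2−4) = (−6)·(−8)·(−3)·(−2) = 288 ≡ 2, so v_4 = 2^{−1} = 7 (mod 13).
  i = 5 (α = 4): (4−8)(4−10)(4−5)(4−2) = (−4)·(−6)·(−1)·2 = −48 ≡ 4, so v_5 = 4^{−1} = 10 (mod 13).
  v = [12, 12, 11, 7, 10].
Step 2: syndromes of r = [9, 2, 5, 4, 10] (all sums mod 13).
  S_0 = Σ v_i r_i = 12·9 + 12·2 + 11·5 + 7·4 + 10·10 = 315 ≡ 3.
  S_1 = Σ v_i α_i r_i = 12·8·9 + 12·10·2 + 11·5·5 + 7·2·4 + 10·4·10 = 1835 ≡ 2.
  α_i^2 mod 13 = [12, 9, 12, 4, 3].
  S_2 = Σ v_i α_i^2 r_i = 12·12·9 + 12·9·2 + 11·12·5 + 7·4·4 + 10·3·10 = 2584 ≡ 10.
  S = (3, 2, 10) ≠ 0, so r is not a codeword (an error is present).
Step 3: locate the error. For a single error e at position i, S_ℓ = v_i·e·α_i^ℓ, so α_err = S_1/S_0.
  S_0^{−1} = 3^{−1} = 9 (mod 13), so α_err = 2·9 = 18 ≡ 5 = α_3. Error position i = 3.
  Consistency check: S_2/S_1 = 10·7 = 70 ≡ 5 = α_err ✓ (single-error assumption holds).
Step 4: error magnitude e = S_0/v_3 = S_0·∏_{j≠3}(α_3 − α_j) = 3·6 = 18 ≡ 5 (mod 13).
Step 5: correct position 3: c_3 = r_3 − e = 5 − 5 ≡ 0 (mod 13). Hence c = [9, 2, 0, 4, 10].
  Check: interpolating c through the α_i gives m(x) = 11 + 3·x (degree < 2) with m(α_i) = c_i for every i, so c is indeed a codeword.
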